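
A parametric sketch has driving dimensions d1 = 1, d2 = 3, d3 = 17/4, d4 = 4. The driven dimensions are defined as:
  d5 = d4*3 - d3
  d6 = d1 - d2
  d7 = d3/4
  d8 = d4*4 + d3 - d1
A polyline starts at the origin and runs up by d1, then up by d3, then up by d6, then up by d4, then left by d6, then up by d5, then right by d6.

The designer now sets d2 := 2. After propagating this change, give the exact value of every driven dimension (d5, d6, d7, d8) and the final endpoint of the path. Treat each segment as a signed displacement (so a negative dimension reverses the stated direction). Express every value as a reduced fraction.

Apply edit: d2 := 2
  d5 = d4*3 - d3 = 31/4
  d6 = d1 - d2 = -1
  d7 = d3/4 = 17/16
  d8 = d4*4 + d3 - d1 = 77/4
Walk from origin (0, 0):
  seg 1: up by d1 = 1 → (0, 1)
  seg 2: up by d3 = 17/4 → (0, 21/4)
  seg 3: up by d6 = -1 → (0, 17/4)
  seg 4: up by d4 = 4 → (0, 33/4)
  seg 5: left by d6 = -1 → (1, 33/4)
  seg 6: up by d5 = 31/4 → (1, 16)
  seg 7: right by d6 = -1 → (0, 16)

d5 = 31/4
d6 = -1
d7 = 17/16
d8 = 77/4
endpoint = (0, 16)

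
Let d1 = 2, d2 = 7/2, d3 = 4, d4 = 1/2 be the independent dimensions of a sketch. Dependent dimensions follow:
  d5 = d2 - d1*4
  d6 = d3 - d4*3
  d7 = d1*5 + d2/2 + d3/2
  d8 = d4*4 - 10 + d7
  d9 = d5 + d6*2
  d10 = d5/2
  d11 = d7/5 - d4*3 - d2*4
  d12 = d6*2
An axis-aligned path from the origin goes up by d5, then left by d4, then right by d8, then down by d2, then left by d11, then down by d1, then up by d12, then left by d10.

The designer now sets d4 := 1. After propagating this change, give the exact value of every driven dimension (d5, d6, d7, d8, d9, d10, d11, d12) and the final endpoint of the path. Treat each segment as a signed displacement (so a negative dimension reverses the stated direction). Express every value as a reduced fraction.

Apply edit: d4 := 1
  d5 = d2 - d1*4 = -9/2
  d6 = d3 - d4*3 = 1
  d7 = d1*5 + d2/2 + d3/2 = 55/4
  d8 = d4*4 - 10 + d7 = 31/4
  d9 = d5 + d6*2 = -5/2
  d10 = d5/2 = -9/4
  d11 = d7/5 - d4*3 - d2*4 = -57/4
  d12 = d6*2 = 2
Walk from origin (0, 0):
  seg 1: up by d5 = -9/2 → (0, -9/2)
  seg 2: left by d4 = 1 → (-1, -9/2)
  seg 3: right by d8 = 31/4 → (27/4, -9/2)
  seg 4: down by d2 = 7/2 → (27/4, -8)
  seg 5: left by d11 = -57/4 → (21, -8)
  seg 6: down by d1 = 2 → (21, -10)
  seg 7: up by d12 = 2 → (21, -8)
  seg 8: left by d10 = -9/4 → (93/4, -8)

d5 = -9/2
d6 = 1
d7 = 55/4
d8 = 31/4
d9 = -5/2
d10 = -9/4
d11 = -57/4
d12 = 2
endpoint = (93/4, -8)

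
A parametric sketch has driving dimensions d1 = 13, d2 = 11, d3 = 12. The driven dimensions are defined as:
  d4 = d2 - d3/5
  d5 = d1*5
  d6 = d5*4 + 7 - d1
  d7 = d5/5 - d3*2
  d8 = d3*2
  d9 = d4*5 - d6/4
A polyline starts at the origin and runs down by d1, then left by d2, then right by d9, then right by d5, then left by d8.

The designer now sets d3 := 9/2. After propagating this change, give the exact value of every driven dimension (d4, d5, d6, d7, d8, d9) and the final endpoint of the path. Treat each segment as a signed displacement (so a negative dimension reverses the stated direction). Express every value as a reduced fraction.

Apply edit: d3 := 9/2
  d4 = d2 - d3/5 = 101/10
  d5 = d1*5 = 65
  d6 = d5*4 + 7 - d1 = 254
  d7 = d5/5 - d3*2 = 4
  d8 = d3*2 = 9
  d9 = d4*5 - d6/4 = -13
Walk from origin (0, 0):
  seg 1: down by d1 = 13 → (0, -13)
  seg 2: left by d2 = 11 → (-11, -13)
  seg 3: right by d9 = -13 → (-24, -13)
  seg 4: right by d5 = 65 → (41, -13)
  seg 5: left by d8 = 9 → (32, -13)

d4 = 101/10
d5 = 65
d6 = 254
d7 = 4
d8 = 9
d9 = -13
endpoint = (32, -13)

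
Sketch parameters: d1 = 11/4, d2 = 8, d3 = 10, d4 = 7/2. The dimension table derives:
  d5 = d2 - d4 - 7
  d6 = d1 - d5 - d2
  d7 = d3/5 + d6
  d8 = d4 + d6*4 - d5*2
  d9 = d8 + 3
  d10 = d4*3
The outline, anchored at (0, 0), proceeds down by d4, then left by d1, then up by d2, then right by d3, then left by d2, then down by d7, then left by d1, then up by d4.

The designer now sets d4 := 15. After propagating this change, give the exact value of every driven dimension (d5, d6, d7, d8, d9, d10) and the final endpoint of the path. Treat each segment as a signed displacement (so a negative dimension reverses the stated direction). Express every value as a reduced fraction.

Apply edit: d4 := 15
  d5 = d2 - d4 - 7 = -14
  d6 = d1 - d5 - d2 = 35/4
  d7 = d3/5 + d6 = 43/4
  d8 = d4 + d6*4 - d5*2 = 78
  d9 = d8 + 3 = 81
  d10 = d4*3 = 45
Walk from origin (0, 0):
  seg 1: down by d4 = 15 → (0, -15)
  seg 2: left by d1 = 11/4 → (-11/4, -15)
  seg 3: up by d2 = 8 → (-11/4, -7)
  seg 4: right by d3 = 10 → (29/4, -7)
  seg 5: left by d2 = 8 → (-3/4, -7)
  seg 6: down by d7 = 43/4 → (-3/4, -71/4)
  seg 7: left by d1 = 11/4 → (-7/2, -71/4)
  seg 8: up by d4 = 15 → (-7/2, -11/4)

d5 = -14
d6 = 35/4
d7 = 43/4
d8 = 78
d9 = 81
d10 = 45
endpoint = (-7/2, -11/4)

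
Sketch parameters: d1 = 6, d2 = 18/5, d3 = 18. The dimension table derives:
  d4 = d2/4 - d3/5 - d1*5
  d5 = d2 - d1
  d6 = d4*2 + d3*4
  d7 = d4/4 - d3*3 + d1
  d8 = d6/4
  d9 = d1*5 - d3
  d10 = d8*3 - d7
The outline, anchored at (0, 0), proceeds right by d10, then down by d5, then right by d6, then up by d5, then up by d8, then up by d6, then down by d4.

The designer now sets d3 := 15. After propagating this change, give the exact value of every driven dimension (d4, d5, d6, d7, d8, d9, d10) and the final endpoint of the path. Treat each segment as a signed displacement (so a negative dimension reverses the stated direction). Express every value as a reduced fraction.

Apply edit: d3 := 15
  d4 = d2/4 - d3/5 - d1*5 = -321/10
  d5 = d2 - d1 = -12/5
  d6 = d4*2 + d3*4 = -21/5
  d7 = d4/4 - d3*3 + d1 = -1881/40
  d8 = d6/4 = -21/20
  d9 = d1*5 - d3 = 15
  d10 = d8*3 - d7 = 351/8
Walk from origin (0, 0):
  seg 1: right by d10 = 351/8 → (351/8, 0)
  seg 2: down by d5 = -12/5 → (351/8, 12/5)
  seg 3: right by d6 = -21/5 → (1587/40, 12/5)
  seg 4: up by d5 = -12/5 → (1587/40, 0)
  seg 5: up by d8 = -21/20 → (1587/40, -21/20)
  seg 6: up by d6 = -21/5 → (1587/40, -21/4)
  seg 7: down by d4 = -321/10 → (1587/40, 537/20)

d4 = -321/10
d5 = -12/5
d6 = -21/5
d7 = -1881/40
d8 = -21/20
d9 = 15
d10 = 351/8
endpoint = (1587/40, 537/20)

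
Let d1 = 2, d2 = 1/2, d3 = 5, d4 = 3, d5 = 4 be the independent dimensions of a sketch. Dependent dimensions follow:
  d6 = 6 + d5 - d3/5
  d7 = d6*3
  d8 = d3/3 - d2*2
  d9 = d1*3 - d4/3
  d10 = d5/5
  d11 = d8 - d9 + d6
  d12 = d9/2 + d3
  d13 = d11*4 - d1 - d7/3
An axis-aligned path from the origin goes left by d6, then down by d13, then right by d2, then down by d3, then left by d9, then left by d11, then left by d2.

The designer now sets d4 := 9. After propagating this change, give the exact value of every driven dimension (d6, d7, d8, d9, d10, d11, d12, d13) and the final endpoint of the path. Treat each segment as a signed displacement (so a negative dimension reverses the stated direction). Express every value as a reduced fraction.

d6 = 9
d7 = 27
d8 = 2/3
d9 = 3
d10 = 4/5
d11 = 20/3
d12 = 13/2
d13 = 47/3
endpoint = (-56/3, -62/3)

Apply edit: d4 := 9
  d6 = 6 + d5 - d3/5 = 9
  d7 = d6*3 = 27
  d8 = d3/3 - d2*2 = 2/3
  d9 = d1*3 - d4/3 = 3
  d10 = d5/5 = 4/5
  d11 = d8 - d9 + d6 = 20/3
  d12 = d9/2 + d3 = 13/2
  d13 = d11*4 - d1 - d7/3 = 47/3
Walk from origin (0, 0):
  seg 1: left by d6 = 9 → (-9, 0)
  seg 2: down by d13 = 47/3 → (-9, -47/3)
  seg 3: right by d2 = 1/2 → (-17/2, -47/3)
  seg 4: down by d3 = 5 → (-17/2, -62/3)
  seg 5: left by d9 = 3 → (-23/2, -62/3)
  seg 6: left by d11 = 20/3 → (-109/6, -62/3)
  seg 7: left by d2 = 1/2 → (-56/3, -62/3)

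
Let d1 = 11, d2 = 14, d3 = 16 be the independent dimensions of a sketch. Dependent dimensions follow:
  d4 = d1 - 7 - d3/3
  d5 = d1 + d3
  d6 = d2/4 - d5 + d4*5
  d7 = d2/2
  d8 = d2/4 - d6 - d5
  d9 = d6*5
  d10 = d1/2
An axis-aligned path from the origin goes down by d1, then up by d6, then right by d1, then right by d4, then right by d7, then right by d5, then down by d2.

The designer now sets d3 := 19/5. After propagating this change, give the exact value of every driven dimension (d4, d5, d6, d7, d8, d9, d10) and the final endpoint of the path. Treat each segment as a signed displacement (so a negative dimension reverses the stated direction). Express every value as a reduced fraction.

Apply edit: d3 := 19/5
  d4 = d1 - 7 - d3/3 = 41/15
  d5 = d1 + d3 = 74/5
  d6 = d2/4 - d5 + d4*5 = 71/30
  d7 = d2/2 = 7
  d8 = d2/4 - d6 - d5 = -41/3
  d9 = d6*5 = 71/6
  d10 = d1/2 = 11/2
Walk from origin (0, 0):
  seg 1: down by d1 = 11 → (0, -11)
  seg 2: up by d6 = 71/30 → (0, -259/30)
  seg 3: right by d1 = 11 → (11, -259/30)
  seg 4: right by d4 = 41/15 → (206/15, -259/30)
  seg 5: right by d7 = 7 → (311/15, -259/30)
  seg 6: right by d5 = 74/5 → (533/15, -259/30)
  seg 7: down by d2 = 14 → (533/15, -679/30)

d4 = 41/15
d5 = 74/5
d6 = 71/30
d7 = 7
d8 = -41/3
d9 = 71/6
d10 = 11/2
endpoint = (533/15, -679/30)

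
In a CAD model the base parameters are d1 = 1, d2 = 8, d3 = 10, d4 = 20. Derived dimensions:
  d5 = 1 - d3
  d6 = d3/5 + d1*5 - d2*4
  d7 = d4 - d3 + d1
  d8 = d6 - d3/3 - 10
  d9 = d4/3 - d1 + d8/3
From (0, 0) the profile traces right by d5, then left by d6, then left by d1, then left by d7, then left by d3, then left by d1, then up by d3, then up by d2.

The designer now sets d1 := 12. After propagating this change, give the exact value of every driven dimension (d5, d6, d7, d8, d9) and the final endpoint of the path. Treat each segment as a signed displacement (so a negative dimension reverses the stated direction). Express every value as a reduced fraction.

d5 = -9
d6 = 30
d7 = 22
d8 = 50/3
d9 = 2/9
endpoint = (-95, 18)

Apply edit: d1 := 12
  d5 = 1 - d3 = -9
  d6 = d3/5 + d1*5 - d2*4 = 30
  d7 = d4 - d3 + d1 = 22
  d8 = d6 - d3/3 - 10 = 50/3
  d9 = d4/3 - d1 + d8/3 = 2/9
Walk from origin (0, 0):
  seg 1: right by d5 = -9 → (-9, 0)
  seg 2: left by d6 = 30 → (-39, 0)
  seg 3: left by d1 = 12 → (-51, 0)
  seg 4: left by d7 = 22 → (-73, 0)
  seg 5: left by d3 = 10 → (-83, 0)
  seg 6: left by d1 = 12 → (-95, 0)
  seg 7: up by d3 = 10 → (-95, 10)
  seg 8: up by d2 = 8 → (-95, 18)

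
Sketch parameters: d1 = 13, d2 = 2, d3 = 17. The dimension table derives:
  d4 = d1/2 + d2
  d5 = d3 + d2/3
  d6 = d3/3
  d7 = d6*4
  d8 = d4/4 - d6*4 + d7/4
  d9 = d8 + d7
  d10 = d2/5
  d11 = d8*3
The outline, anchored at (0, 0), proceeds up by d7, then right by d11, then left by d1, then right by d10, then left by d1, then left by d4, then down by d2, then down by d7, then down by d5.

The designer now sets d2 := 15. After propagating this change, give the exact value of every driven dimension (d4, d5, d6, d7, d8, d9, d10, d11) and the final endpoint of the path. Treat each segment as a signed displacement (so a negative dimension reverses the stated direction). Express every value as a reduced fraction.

d4 = 43/2
d5 = 22
d6 = 17/3
d7 = 68/3
d8 = -93/8
d9 = 265/24
d10 = 3
d11 = -279/8
endpoint = (-635/8, -37)

Apply edit: d2 := 15
  d4 = d1/2 + d2 = 43/2
  d5 = d3 + d2/3 = 22
  d6 = d3/3 = 17/3
  d7 = d6*4 = 68/3
  d8 = d4/4 - d6*4 + d7/4 = -93/8
  d9 = d8 + d7 = 265/24
  d10 = d2/5 = 3
  d11 = d8*3 = -279/8
Walk from origin (0, 0):
  seg 1: up by d7 = 68/3 → (0, 68/3)
  seg 2: right by d11 = -279/8 → (-279/8, 68/3)
  seg 3: left by d1 = 13 → (-383/8, 68/3)
  seg 4: right by d10 = 3 → (-359/8, 68/3)
  seg 5: left by d1 = 13 → (-463/8, 68/3)
  seg 6: left by d4 = 43/2 → (-635/8, 68/3)
  seg 7: down by d2 = 15 → (-635/8, 23/3)
  seg 8: down by d7 = 68/3 → (-635/8, -15)
  seg 9: down by d5 = 22 → (-635/8, -37)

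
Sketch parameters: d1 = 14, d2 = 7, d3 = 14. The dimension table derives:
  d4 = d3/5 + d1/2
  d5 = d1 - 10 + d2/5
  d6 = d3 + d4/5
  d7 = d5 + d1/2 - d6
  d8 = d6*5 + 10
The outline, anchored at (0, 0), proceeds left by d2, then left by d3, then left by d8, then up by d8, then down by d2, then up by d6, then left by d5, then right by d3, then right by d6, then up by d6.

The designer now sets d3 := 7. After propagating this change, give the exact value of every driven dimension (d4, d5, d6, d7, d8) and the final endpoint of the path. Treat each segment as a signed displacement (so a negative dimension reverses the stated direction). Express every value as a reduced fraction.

Apply edit: d3 := 7
  d4 = d3/5 + d1/2 = 42/5
  d5 = d1 - 10 + d2/5 = 27/5
  d6 = d3 + d4/5 = 217/25
  d7 = d5 + d1/2 - d6 = 93/25
  d8 = d6*5 + 10 = 267/5
Walk from origin (0, 0):
  seg 1: left by d2 = 7 → (-7, 0)
  seg 2: left by d3 = 7 → (-14, 0)
  seg 3: left by d8 = 267/5 → (-337/5, 0)
  seg 4: up by d8 = 267/5 → (-337/5, 267/5)
  seg 5: down by d2 = 7 → (-337/5, 232/5)
  seg 6: up by d6 = 217/25 → (-337/5, 1377/25)
  seg 7: left by d5 = 27/5 → (-364/5, 1377/25)
  seg 8: right by d3 = 7 → (-329/5, 1377/25)
  seg 9: right by d6 = 217/25 → (-1428/25, 1377/25)
  seg 10: up by d6 = 217/25 → (-1428/25, 1594/25)

d4 = 42/5
d5 = 27/5
d6 = 217/25
d7 = 93/25
d8 = 267/5
endpoint = (-1428/25, 1594/25)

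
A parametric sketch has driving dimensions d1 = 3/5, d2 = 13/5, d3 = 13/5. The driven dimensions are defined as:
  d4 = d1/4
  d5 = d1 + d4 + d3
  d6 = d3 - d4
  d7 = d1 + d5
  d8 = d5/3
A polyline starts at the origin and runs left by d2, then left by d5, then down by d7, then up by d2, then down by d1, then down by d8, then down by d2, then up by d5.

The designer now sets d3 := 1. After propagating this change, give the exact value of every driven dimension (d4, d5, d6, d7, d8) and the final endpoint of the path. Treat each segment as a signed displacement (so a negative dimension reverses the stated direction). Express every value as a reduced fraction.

d4 = 3/20
d5 = 7/4
d6 = 17/20
d7 = 47/20
d8 = 7/12
endpoint = (-87/20, -107/60)

Apply edit: d3 := 1
  d4 = d1/4 = 3/20
  d5 = d1 + d4 + d3 = 7/4
  d6 = d3 - d4 = 17/20
  d7 = d1 + d5 = 47/20
  d8 = d5/3 = 7/12
Walk from origin (0, 0):
  seg 1: left by d2 = 13/5 → (-13/5, 0)
  seg 2: left by d5 = 7/4 → (-87/20, 0)
  seg 3: down by d7 = 47/20 → (-87/20, -47/20)
  seg 4: up by d2 = 13/5 → (-87/20, 1/4)
  seg 5: down by d1 = 3/5 → (-87/20, -7/20)
  seg 6: down by d8 = 7/12 → (-87/20, -14/15)
  seg 7: down by d2 = 13/5 → (-87/20, -53/15)
  seg 8: up by d5 = 7/4 → (-87/20, -107/60)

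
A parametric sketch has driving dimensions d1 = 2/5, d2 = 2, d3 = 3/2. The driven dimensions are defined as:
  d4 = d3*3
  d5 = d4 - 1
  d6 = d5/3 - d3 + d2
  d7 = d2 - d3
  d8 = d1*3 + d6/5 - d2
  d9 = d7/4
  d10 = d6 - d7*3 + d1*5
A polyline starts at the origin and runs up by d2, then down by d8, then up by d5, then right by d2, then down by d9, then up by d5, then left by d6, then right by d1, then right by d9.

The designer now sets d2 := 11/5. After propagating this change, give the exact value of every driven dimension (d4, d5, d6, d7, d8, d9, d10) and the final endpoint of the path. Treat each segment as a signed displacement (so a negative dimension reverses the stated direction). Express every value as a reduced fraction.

Apply edit: d2 := 11/5
  d4 = d3*3 = 9/2
  d5 = d4 - 1 = 7/2
  d6 = d5/3 - d3 + d2 = 28/15
  d7 = d2 - d3 = 7/10
  d8 = d1*3 + d6/5 - d2 = -47/75
  d9 = d7/4 = 7/40
  d10 = d6 - d7*3 + d1*5 = 53/30
Walk from origin (0, 0):
  seg 1: up by d2 = 11/5 → (0, 11/5)
  seg 2: down by d8 = -47/75 → (0, 212/75)
  seg 3: up by d5 = 7/2 → (0, 949/150)
  seg 4: right by d2 = 11/5 → (11/5, 949/150)
  seg 5: down by d9 = 7/40 → (11/5, 3691/600)
  seg 6: up by d5 = 7/2 → (11/5, 5791/600)
  seg 7: left by d6 = 28/15 → (1/3, 5791/600)
  seg 8: right by d1 = 2/5 → (11/15, 5791/600)
  seg 9: right by d9 = 7/40 → (109/120, 5791/600)

d4 = 9/2
d5 = 7/2
d6 = 28/15
d7 = 7/10
d8 = -47/75
d9 = 7/40
d10 = 53/30
endpoint = (109/120, 5791/600)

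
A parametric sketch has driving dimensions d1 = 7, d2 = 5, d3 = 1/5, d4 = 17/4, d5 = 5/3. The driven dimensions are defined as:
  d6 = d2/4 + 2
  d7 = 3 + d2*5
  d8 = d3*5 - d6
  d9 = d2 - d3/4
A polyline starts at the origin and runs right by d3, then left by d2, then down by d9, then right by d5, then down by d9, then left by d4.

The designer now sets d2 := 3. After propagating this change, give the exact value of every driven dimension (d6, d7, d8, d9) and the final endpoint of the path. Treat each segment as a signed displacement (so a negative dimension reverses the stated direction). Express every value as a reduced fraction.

d6 = 11/4
d7 = 18
d8 = -7/4
d9 = 59/20
endpoint = (-323/60, -59/10)

Apply edit: d2 := 3
  d6 = d2/4 + 2 = 11/4
  d7 = 3 + d2*5 = 18
  d8 = d3*5 - d6 = -7/4
  d9 = d2 - d3/4 = 59/20
Walk from origin (0, 0):
  seg 1: right by d3 = 1/5 → (1/5, 0)
  seg 2: left by d2 = 3 → (-14/5, 0)
  seg 3: down by d9 = 59/20 → (-14/5, -59/20)
  seg 4: right by d5 = 5/3 → (-17/15, -59/20)
  seg 5: down by d9 = 59/20 → (-17/15, -59/10)
  seg 6: left by d4 = 17/4 → (-323/60, -59/10)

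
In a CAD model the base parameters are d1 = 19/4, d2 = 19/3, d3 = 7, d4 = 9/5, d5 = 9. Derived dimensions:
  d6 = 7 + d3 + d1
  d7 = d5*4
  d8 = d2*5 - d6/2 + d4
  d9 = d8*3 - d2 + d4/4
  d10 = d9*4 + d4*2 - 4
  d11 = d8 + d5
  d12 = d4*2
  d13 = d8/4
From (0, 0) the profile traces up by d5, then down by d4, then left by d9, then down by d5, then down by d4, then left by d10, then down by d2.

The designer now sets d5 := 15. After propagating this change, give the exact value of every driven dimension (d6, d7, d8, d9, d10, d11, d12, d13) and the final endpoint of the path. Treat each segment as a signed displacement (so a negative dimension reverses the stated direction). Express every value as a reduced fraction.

d6 = 75/4
d7 = 60
d8 = 2891/120
d9 = 7967/120
d10 = 1591/6
d11 = 4691/120
d12 = 18/5
d13 = 2891/480
endpoint = (-39787/120, -149/15)

Apply edit: d5 := 15
  d6 = 7 + d3 + d1 = 75/4
  d7 = d5*4 = 60
  d8 = d2*5 - d6/2 + d4 = 2891/120
  d9 = d8*3 - d2 + d4/4 = 7967/120
  d10 = d9*4 + d4*2 - 4 = 1591/6
  d11 = d8 + d5 = 4691/120
  d12 = d4*2 = 18/5
  d13 = d8/4 = 2891/480
Walk from origin (0, 0):
  seg 1: up by d5 = 15 → (0, 15)
  seg 2: down by d4 = 9/5 → (0, 66/5)
  seg 3: left by d9 = 7967/120 → (-7967/120, 66/5)
  seg 4: down by d5 = 15 → (-7967/120, -9/5)
  seg 5: down by d4 = 9/5 → (-7967/120, -18/5)
  seg 6: left by d10 = 1591/6 → (-39787/120, -18/5)
  seg 7: down by d2 = 19/3 → (-39787/120, -149/15)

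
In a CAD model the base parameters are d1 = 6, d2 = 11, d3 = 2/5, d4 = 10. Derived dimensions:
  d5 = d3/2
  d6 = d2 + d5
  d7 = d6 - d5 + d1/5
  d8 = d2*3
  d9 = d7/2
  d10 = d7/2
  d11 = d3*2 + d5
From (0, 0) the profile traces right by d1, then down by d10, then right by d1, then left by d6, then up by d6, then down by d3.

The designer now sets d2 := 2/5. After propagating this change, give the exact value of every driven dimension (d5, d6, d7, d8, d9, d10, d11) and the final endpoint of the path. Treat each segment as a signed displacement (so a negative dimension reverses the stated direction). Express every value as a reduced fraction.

d5 = 1/5
d6 = 3/5
d7 = 8/5
d8 = 6/5
d9 = 4/5
d10 = 4/5
d11 = 1
endpoint = (57/5, -3/5)

Apply edit: d2 := 2/5
  d5 = d3/2 = 1/5
  d6 = d2 + d5 = 3/5
  d7 = d6 - d5 + d1/5 = 8/5
  d8 = d2*3 = 6/5
  d9 = d7/2 = 4/5
  d10 = d7/2 = 4/5
  d11 = d3*2 + d5 = 1
Walk from origin (0, 0):
  seg 1: right by d1 = 6 → (6, 0)
  seg 2: down by d10 = 4/5 → (6, -4/5)
  seg 3: right by d1 = 6 → (12, -4/5)
  seg 4: left by d6 = 3/5 → (57/5, -4/5)
  seg 5: up by d6 = 3/5 → (57/5, -1/5)
  seg 6: down by d3 = 2/5 → (57/5, -3/5)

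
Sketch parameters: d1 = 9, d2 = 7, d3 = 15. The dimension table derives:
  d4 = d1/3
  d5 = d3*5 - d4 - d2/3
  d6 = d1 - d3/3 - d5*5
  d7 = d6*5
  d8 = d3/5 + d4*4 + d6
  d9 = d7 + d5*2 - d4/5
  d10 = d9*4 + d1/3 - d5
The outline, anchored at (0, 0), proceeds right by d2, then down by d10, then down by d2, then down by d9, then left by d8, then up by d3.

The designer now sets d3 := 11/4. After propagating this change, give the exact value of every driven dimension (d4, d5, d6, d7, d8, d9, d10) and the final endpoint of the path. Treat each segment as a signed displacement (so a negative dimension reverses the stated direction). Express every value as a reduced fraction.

Apply edit: d3 := 11/4
  d4 = d1/3 = 3
  d5 = d3*5 - d4 - d2/3 = 101/12
  d6 = d1 - d3/3 - d5*5 = -34
  d7 = d6*5 = -170
  d8 = d3/5 + d4*4 + d6 = -429/20
  d9 = d7 + d5*2 - d4/5 = -4613/30
  d10 = d9*4 + d1/3 - d5 = -37229/60
Walk from origin (0, 0):
  seg 1: right by d2 = 7 → (7, 0)
  seg 2: down by d10 = -37229/60 → (7, 37229/60)
  seg 3: down by d2 = 7 → (7, 36809/60)
  seg 4: down by d9 = -4613/30 → (7, 3069/4)
  seg 5: left by d8 = -429/20 → (569/20, 3069/4)
  seg 6: up by d3 = 11/4 → (569/20, 770)

d4 = 3
d5 = 101/12
d6 = -34
d7 = -170
d8 = -429/20
d9 = -4613/30
d10 = -37229/60
endpoint = (569/20, 770)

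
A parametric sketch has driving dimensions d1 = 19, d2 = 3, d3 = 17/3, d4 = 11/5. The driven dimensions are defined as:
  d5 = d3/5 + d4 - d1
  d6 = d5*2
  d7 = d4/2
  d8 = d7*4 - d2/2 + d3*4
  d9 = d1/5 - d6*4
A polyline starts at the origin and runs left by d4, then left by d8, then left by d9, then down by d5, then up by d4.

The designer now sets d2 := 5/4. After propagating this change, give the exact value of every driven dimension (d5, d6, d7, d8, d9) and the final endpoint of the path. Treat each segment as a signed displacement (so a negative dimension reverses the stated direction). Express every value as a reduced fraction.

Apply edit: d2 := 5/4
  d5 = d3/5 + d4 - d1 = -47/3
  d6 = d5*2 = -94/3
  d7 = d4/2 = 11/10
  d8 = d7*4 - d2/2 + d3*4 = 3173/120
  d9 = d1/5 - d6*4 = 1937/15
Walk from origin (0, 0):
  seg 1: left by d4 = 11/5 → (-11/5, 0)
  seg 2: left by d8 = 3173/120 → (-3437/120, 0)
  seg 3: left by d9 = 1937/15 → (-6311/40, 0)
  seg 4: down by d5 = -47/3 → (-6311/40, 47/3)
  seg 5: up by d4 = 11/5 → (-6311/40, 268/15)

d5 = -47/3
d6 = -94/3
d7 = 11/10
d8 = 3173/120
d9 = 1937/15
endpoint = (-6311/40, 268/15)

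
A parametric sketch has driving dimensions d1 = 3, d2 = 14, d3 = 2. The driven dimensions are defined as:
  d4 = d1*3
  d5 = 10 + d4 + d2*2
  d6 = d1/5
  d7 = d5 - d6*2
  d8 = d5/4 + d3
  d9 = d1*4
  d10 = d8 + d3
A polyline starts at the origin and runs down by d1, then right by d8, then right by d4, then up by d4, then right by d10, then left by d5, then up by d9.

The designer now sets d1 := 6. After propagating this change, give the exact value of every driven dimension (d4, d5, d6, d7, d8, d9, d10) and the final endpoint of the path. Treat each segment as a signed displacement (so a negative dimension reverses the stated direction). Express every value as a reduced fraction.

Apply edit: d1 := 6
  d4 = d1*3 = 18
  d5 = 10 + d4 + d2*2 = 56
  d6 = d1/5 = 6/5
  d7 = d5 - d6*2 = 268/5
  d8 = d5/4 + d3 = 16
  d9 = d1*4 = 24
  d10 = d8 + d3 = 18
Walk from origin (0, 0):
  seg 1: down by d1 = 6 → (0, -6)
  seg 2: right by d8 = 16 → (16, -6)
  seg 3: right by d4 = 18 → (34, -6)
  seg 4: up by d4 = 18 → (34, 12)
  seg 5: right by d10 = 18 → (52, 12)
  seg 6: left by d5 = 56 → (-4, 12)
  seg 7: up by d9 = 24 → (-4, 36)

d4 = 18
d5 = 56
d6 = 6/5
d7 = 268/5
d8 = 16
d9 = 24
d10 = 18
endpoint = (-4, 36)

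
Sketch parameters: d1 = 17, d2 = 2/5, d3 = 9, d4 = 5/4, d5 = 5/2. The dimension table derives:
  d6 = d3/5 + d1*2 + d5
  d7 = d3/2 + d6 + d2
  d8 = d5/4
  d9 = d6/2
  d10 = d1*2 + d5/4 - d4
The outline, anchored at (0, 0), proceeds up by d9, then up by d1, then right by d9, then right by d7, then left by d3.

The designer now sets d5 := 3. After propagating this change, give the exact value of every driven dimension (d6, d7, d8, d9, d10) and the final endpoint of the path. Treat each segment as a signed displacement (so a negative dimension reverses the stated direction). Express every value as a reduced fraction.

d6 = 194/5
d7 = 437/10
d8 = 3/4
d9 = 97/5
d10 = 67/2
endpoint = (541/10, 182/5)

Apply edit: d5 := 3
  d6 = d3/5 + d1*2 + d5 = 194/5
  d7 = d3/2 + d6 + d2 = 437/10
  d8 = d5/4 = 3/4
  d9 = d6/2 = 97/5
  d10 = d1*2 + d5/4 - d4 = 67/2
Walk from origin (0, 0):
  seg 1: up by d9 = 97/5 → (0, 97/5)
  seg 2: up by d1 = 17 → (0, 182/5)
  seg 3: right by d9 = 97/5 → (97/5, 182/5)
  seg 4: right by d7 = 437/10 → (631/10, 182/5)
  seg 5: left by d3 = 9 → (541/10, 182/5)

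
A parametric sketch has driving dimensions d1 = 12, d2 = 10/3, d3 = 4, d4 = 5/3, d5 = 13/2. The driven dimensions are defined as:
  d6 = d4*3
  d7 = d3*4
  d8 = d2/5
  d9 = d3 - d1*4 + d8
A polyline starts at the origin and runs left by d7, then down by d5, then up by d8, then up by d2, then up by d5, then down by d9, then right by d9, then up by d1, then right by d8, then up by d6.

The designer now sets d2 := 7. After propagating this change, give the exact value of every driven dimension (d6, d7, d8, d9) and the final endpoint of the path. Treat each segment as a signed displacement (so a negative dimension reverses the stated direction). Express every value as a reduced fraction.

d6 = 5
d7 = 16
d8 = 7/5
d9 = -213/5
endpoint = (-286/5, 68)

Apply edit: d2 := 7
  d6 = d4*3 = 5
  d7 = d3*4 = 16
  d8 = d2/5 = 7/5
  d9 = d3 - d1*4 + d8 = -213/5
Walk from origin (0, 0):
  seg 1: left by d7 = 16 → (-16, 0)
  seg 2: down by d5 = 13/2 → (-16, -13/2)
  seg 3: up by d8 = 7/5 → (-16, -51/10)
  seg 4: up by d2 = 7 → (-16, 19/10)
  seg 5: up by d5 = 13/2 → (-16, 42/5)
  seg 6: down by d9 = -213/5 → (-16, 51)
  seg 7: right by d9 = -213/5 → (-293/5, 51)
  seg 8: up by d1 = 12 → (-293/5, 63)
  seg 9: right by d8 = 7/5 → (-286/5, 63)
  seg 10: up by d6 = 5 → (-286/5, 68)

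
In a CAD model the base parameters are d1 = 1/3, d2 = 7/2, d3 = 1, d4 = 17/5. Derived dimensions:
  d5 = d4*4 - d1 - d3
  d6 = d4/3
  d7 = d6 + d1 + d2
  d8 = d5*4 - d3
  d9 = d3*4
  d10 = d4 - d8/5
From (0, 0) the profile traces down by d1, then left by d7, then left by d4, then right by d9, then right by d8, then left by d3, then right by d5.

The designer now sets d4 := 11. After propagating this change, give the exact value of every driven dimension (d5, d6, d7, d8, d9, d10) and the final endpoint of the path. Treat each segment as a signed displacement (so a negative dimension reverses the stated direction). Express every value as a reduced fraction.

Apply edit: d4 := 11
  d5 = d4*4 - d1 - d3 = 128/3
  d6 = d4/3 = 11/3
  d7 = d6 + d1 + d2 = 15/2
  d8 = d5*4 - d3 = 509/3
  d9 = d3*4 = 4
  d10 = d4 - d8/5 = -344/15
Walk from origin (0, 0):
  seg 1: down by d1 = 1/3 → (0, -1/3)
  seg 2: left by d7 = 15/2 → (-15/2, -1/3)
  seg 3: left by d4 = 11 → (-37/2, -1/3)
  seg 4: right by d9 = 4 → (-29/2, -1/3)
  seg 5: right by d8 = 509/3 → (931/6, -1/3)
  seg 6: left by d3 = 1 → (925/6, -1/3)
  seg 7: right by d5 = 128/3 → (1181/6, -1/3)

d5 = 128/3
d6 = 11/3
d7 = 15/2
d8 = 509/3
d9 = 4
d10 = -344/15
endpoint = (1181/6, -1/3)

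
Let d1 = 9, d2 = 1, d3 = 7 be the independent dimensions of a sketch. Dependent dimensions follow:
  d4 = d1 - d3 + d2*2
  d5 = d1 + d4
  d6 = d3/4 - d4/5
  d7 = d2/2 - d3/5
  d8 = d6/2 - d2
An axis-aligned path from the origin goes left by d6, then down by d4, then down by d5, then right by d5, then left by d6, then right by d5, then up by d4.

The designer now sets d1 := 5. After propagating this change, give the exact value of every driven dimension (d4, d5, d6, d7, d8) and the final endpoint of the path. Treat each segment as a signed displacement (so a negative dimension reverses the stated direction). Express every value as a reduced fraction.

d4 = 0
d5 = 5
d6 = 7/4
d7 = -9/10
d8 = -1/8
endpoint = (13/2, -5)

Apply edit: d1 := 5
  d4 = d1 - d3 + d2*2 = 0
  d5 = d1 + d4 = 5
  d6 = d3/4 - d4/5 = 7/4
  d7 = d2/2 - d3/5 = -9/10
  d8 = d6/2 - d2 = -1/8
Walk from origin (0, 0):
  seg 1: left by d6 = 7/4 → (-7/4, 0)
  seg 2: down by d4 = 0 → (-7/4, 0)
  seg 3: down by d5 = 5 → (-7/4, -5)
  seg 4: right by d5 = 5 → (13/4, -5)
  seg 5: left by d6 = 7/4 → (3/2, -5)
  seg 6: right by d5 = 5 → (13/2, -5)
  seg 7: up by d4 = 0 → (13/2, -5)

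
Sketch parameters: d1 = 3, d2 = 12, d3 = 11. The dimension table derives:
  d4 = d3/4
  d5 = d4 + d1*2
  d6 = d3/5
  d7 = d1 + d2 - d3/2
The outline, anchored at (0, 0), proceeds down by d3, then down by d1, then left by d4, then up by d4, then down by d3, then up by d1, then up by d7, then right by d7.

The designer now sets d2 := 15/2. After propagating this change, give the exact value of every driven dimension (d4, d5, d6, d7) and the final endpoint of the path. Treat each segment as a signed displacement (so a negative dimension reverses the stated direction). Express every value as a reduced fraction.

d4 = 11/4
d5 = 35/4
d6 = 11/5
d7 = 5
endpoint = (9/4, -57/4)

Apply edit: d2 := 15/2
  d4 = d3/4 = 11/4
  d5 = d4 + d1*2 = 35/4
  d6 = d3/5 = 11/5
  d7 = d1 + d2 - d3/2 = 5
Walk from origin (0, 0):
  seg 1: down by d3 = 11 → (0, -11)
  seg 2: down by d1 = 3 → (0, -14)
  seg 3: left by d4 = 11/4 → (-11/4, -14)
  seg 4: up by d4 = 11/4 → (-11/4, -45/4)
  seg 5: down by d3 = 11 → (-11/4, -89/4)
  seg 6: up by d1 = 3 → (-11/4, -77/4)
  seg 7: up by d7 = 5 → (-11/4, -57/4)
  seg 8: right by d7 = 5 → (9/4, -57/4)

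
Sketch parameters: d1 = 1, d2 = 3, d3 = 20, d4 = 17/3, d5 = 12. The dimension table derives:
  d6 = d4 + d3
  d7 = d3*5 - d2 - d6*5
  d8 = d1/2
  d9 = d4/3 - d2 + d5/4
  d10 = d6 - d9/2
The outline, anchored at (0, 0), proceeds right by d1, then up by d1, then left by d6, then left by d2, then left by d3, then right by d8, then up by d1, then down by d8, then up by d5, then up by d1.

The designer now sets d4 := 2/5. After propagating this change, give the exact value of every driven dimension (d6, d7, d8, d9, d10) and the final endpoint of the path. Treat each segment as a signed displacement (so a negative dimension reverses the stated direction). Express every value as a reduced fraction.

Apply edit: d4 := 2/5
  d6 = d4 + d3 = 102/5
  d7 = d3*5 - d2 - d6*5 = -5
  d8 = d1/2 = 1/2
  d9 = d4/3 - d2 + d5/4 = 2/15
  d10 = d6 - d9/2 = 61/3
Walk from origin (0, 0):
  seg 1: right by d1 = 1 → (1, 0)
  seg 2: up by d1 = 1 → (1, 1)
  seg 3: left by d6 = 102/5 → (-97/5, 1)
  seg 4: left by d2 = 3 → (-112/5, 1)
  seg 5: left by d3 = 20 → (-212/5, 1)
  seg 6: right by d8 = 1/2 → (-419/10, 1)
  seg 7: up by d1 = 1 → (-419/10, 2)
  seg 8: down by d8 = 1/2 → (-419/10, 3/2)
  seg 9: up by d5 = 12 → (-419/10, 27/2)
  seg 10: up by d1 = 1 → (-419/10, 29/2)

d6 = 102/5
d7 = -5
d8 = 1/2
d9 = 2/15
d10 = 61/3
endpoint = (-419/10, 29/2)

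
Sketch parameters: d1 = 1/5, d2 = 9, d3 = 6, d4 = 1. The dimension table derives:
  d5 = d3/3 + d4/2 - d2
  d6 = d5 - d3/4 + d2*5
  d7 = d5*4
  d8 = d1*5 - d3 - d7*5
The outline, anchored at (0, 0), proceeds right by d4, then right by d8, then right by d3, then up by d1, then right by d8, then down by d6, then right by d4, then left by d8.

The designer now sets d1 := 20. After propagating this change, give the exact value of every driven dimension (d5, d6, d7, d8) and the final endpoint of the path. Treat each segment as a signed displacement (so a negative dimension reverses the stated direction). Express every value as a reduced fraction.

d5 = -13/2
d6 = 37
d7 = -26
d8 = 224
endpoint = (232, -17)

Apply edit: d1 := 20
  d5 = d3/3 + d4/2 - d2 = -13/2
  d6 = d5 - d3/4 + d2*5 = 37
  d7 = d5*4 = -26
  d8 = d1*5 - d3 - d7*5 = 224
Walk from origin (0, 0):
  seg 1: right by d4 = 1 → (1, 0)
  seg 2: right by d8 = 224 → (225, 0)
  seg 3: right by d3 = 6 → (231, 0)
  seg 4: up by d1 = 20 → (231, 20)
  seg 5: right by d8 = 224 → (455, 20)
  seg 6: down by d6 = 37 → (455, -17)
  seg 7: right by d4 = 1 → (456, -17)
  seg 8: left by d8 = 224 → (232, -17)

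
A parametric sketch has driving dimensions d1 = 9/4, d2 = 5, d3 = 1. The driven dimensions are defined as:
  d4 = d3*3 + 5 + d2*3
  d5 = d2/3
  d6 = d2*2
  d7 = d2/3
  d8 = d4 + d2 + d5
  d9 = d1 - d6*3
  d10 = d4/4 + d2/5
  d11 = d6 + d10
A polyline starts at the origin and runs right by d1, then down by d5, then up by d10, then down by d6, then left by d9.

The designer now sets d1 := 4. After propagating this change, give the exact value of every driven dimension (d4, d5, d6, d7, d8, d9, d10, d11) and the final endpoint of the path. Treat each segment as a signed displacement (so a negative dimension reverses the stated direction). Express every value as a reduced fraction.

Apply edit: d1 := 4
  d4 = d3*3 + 5 + d2*3 = 23
  d5 = d2/3 = 5/3
  d6 = d2*2 = 10
  d7 = d2/3 = 5/3
  d8 = d4 + d2 + d5 = 89/3
  d9 = d1 - d6*3 = -26
  d10 = d4/4 + d2/5 = 27/4
  d11 = d6 + d10 = 67/4
Walk from origin (0, 0):
  seg 1: right by d1 = 4 → (4, 0)
  seg 2: down by d5 = 5/3 → (4, -5/3)
  seg 3: up by d10 = 27/4 → (4, 61/12)
  seg 4: down by d6 = 10 → (4, -59/12)
  seg 5: left by d9 = -26 → (30, -59/12)

d4 = 23
d5 = 5/3
d6 = 10
d7 = 5/3
d8 = 89/3
d9 = -26
d10 = 27/4
d11 = 67/4
endpoint = (30, -59/12)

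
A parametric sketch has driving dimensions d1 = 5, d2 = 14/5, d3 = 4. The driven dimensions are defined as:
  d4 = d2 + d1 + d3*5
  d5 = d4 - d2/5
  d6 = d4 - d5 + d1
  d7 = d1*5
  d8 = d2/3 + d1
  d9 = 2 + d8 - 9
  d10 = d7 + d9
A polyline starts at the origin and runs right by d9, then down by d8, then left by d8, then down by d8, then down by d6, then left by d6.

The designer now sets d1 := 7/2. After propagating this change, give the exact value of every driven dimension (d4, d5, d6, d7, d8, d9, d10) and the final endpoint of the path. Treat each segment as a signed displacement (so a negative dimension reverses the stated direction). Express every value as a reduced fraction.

Apply edit: d1 := 7/2
  d4 = d2 + d1 + d3*5 = 263/10
  d5 = d4 - d2/5 = 1287/50
  d6 = d4 - d5 + d1 = 203/50
  d7 = d1*5 = 35/2
  d8 = d2/3 + d1 = 133/30
  d9 = 2 + d8 - 9 = -77/30
  d10 = d7 + d9 = 224/15
Walk from origin (0, 0):
  seg 1: right by d9 = -77/30 → (-77/30, 0)
  seg 2: down by d8 = 133/30 → (-77/30, -133/30)
  seg 3: left by d8 = 133/30 → (-7, -133/30)
  seg 4: down by d8 = 133/30 → (-7, -133/15)
  seg 5: down by d6 = 203/50 → (-7, -1939/150)
  seg 6: left by d6 = 203/50 → (-553/50, -1939/150)

d4 = 263/10
d5 = 1287/50
d6 = 203/50
d7 = 35/2
d8 = 133/30
d9 = -77/30
d10 = 224/15
endpoint = (-553/50, -1939/150)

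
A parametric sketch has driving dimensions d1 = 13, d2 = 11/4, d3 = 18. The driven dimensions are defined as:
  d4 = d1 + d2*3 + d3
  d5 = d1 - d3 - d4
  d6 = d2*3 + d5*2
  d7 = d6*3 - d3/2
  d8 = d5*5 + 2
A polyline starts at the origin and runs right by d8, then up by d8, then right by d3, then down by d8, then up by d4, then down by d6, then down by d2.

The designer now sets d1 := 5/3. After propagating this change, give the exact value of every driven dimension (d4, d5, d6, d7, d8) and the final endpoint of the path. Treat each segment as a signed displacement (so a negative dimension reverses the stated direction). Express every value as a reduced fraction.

Apply edit: d1 := 5/3
  d4 = d1 + d2*3 + d3 = 335/12
  d5 = d1 - d3 - d4 = -177/4
  d6 = d2*3 + d5*2 = -321/4
  d7 = d6*3 - d3/2 = -999/4
  d8 = d5*5 + 2 = -877/4
Walk from origin (0, 0):
  seg 1: right by d8 = -877/4 → (-877/4, 0)
  seg 2: up by d8 = -877/4 → (-877/4, -877/4)
  seg 3: right by d3 = 18 → (-805/4, -877/4)
  seg 4: down by d8 = -877/4 → (-805/4, 0)
  seg 5: up by d4 = 335/12 → (-805/4, 335/12)
  seg 6: down by d6 = -321/4 → (-805/4, 649/6)
  seg 7: down by d2 = 11/4 → (-805/4, 1265/12)

d4 = 335/12
d5 = -177/4
d6 = -321/4
d7 = -999/4
d8 = -877/4
endpoint = (-805/4, 1265/12)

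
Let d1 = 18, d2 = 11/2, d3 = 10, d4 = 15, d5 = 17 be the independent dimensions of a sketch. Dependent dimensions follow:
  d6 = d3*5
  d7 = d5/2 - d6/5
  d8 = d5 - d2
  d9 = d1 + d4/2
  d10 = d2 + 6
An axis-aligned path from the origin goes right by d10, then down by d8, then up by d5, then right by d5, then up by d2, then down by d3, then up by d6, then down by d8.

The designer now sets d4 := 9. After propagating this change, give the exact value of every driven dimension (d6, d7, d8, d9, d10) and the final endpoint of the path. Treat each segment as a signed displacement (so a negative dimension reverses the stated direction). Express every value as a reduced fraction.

d6 = 50
d7 = -3/2
d8 = 23/2
d9 = 45/2
d10 = 23/2
endpoint = (57/2, 79/2)

Apply edit: d4 := 9
  d6 = d3*5 = 50
  d7 = d5/2 - d6/5 = -3/2
  d8 = d5 - d2 = 23/2
  d9 = d1 + d4/2 = 45/2
  d10 = d2 + 6 = 23/2
Walk from origin (0, 0):
  seg 1: right by d10 = 23/2 → (23/2, 0)
  seg 2: down by d8 = 23/2 → (23/2, -23/2)
  seg 3: up by d5 = 17 → (23/2, 11/2)
  seg 4: right by d5 = 17 → (57/2, 11/2)
  seg 5: up by d2 = 11/2 → (57/2, 11)
  seg 6: down by d3 = 10 → (57/2, 1)
  seg 7: up by d6 = 50 → (57/2, 51)
  seg 8: down by d8 = 23/2 → (57/2, 79/2)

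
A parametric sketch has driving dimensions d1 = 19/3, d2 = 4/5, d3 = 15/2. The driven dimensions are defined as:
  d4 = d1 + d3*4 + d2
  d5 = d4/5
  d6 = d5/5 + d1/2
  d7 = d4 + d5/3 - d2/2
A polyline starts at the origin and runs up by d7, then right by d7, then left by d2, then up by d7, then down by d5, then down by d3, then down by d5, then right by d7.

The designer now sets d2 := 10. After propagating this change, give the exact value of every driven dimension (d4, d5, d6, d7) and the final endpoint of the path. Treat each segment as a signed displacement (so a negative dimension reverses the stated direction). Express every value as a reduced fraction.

d4 = 139/3
d5 = 139/15
d6 = 251/50
d7 = 1999/45
endpoint = (3548/45, 5653/90)

Apply edit: d2 := 10
  d4 = d1 + d3*4 + d2 = 139/3
  d5 = d4/5 = 139/15
  d6 = d5/5 + d1/2 = 251/50
  d7 = d4 + d5/3 - d2/2 = 1999/45
Walk from origin (0, 0):
  seg 1: up by d7 = 1999/45 → (0, 1999/45)
  seg 2: right by d7 = 1999/45 → (1999/45, 1999/45)
  seg 3: left by d2 = 10 → (1549/45, 1999/45)
  seg 4: up by d7 = 1999/45 → (1549/45, 3998/45)
  seg 5: down by d5 = 139/15 → (1549/45, 3581/45)
  seg 6: down by d3 = 15/2 → (1549/45, 6487/90)
  seg 7: down by d5 = 139/15 → (1549/45, 5653/90)
  seg 8: right by d7 = 1999/45 → (3548/45, 5653/90)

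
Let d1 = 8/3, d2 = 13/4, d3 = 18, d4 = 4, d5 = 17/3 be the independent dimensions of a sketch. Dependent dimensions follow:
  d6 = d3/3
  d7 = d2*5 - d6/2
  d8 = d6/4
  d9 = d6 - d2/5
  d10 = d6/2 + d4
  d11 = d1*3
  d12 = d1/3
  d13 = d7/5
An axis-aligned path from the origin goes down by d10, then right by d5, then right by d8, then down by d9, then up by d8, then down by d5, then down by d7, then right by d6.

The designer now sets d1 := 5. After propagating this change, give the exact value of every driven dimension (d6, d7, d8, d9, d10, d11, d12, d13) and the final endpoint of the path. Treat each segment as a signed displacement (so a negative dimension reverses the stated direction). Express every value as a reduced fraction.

Apply edit: d1 := 5
  d6 = d3/3 = 6
  d7 = d2*5 - d6/2 = 53/4
  d8 = d6/4 = 3/2
  d9 = d6 - d2/5 = 107/20
  d10 = d6/2 + d4 = 7
  d11 = d1*3 = 15
  d12 = d1/3 = 5/3
  d13 = d7/5 = 53/20
Walk from origin (0, 0):
  seg 1: down by d10 = 7 → (0, -7)
  seg 2: right by d5 = 17/3 → (17/3, -7)
  seg 3: right by d8 = 3/2 → (43/6, -7)
  seg 4: down by d9 = 107/20 → (43/6, -247/20)
  seg 5: up by d8 = 3/2 → (43/6, -217/20)
  seg 6: down by d5 = 17/3 → (43/6, -991/60)
  seg 7: down by d7 = 53/4 → (43/6, -893/30)
  seg 8: right by d6 = 6 → (79/6, -893/30)

d6 = 6
d7 = 53/4
d8 = 3/2
d9 = 107/20
d10 = 7
d11 = 15
d12 = 5/3
d13 = 53/20
endpoint = (79/6, -893/30)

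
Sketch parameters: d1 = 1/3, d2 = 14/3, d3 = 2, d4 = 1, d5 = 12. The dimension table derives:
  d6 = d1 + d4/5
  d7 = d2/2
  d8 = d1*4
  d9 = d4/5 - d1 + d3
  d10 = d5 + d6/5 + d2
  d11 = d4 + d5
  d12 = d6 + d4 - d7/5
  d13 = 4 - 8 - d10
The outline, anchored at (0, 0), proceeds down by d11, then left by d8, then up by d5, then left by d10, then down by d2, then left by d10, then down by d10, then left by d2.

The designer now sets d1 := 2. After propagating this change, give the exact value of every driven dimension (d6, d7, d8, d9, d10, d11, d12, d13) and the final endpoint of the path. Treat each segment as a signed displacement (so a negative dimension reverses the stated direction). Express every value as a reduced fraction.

d6 = 11/5
d7 = 7/3
d8 = 8
d9 = 1/5
d10 = 1283/75
d11 = 13
d12 = 41/15
d13 = -1583/75
endpoint = (-1172/25, -1708/75)

Apply edit: d1 := 2
  d6 = d1 + d4/5 = 11/5
  d7 = d2/2 = 7/3
  d8 = d1*4 = 8
  d9 = d4/5 - d1 + d3 = 1/5
  d10 = d5 + d6/5 + d2 = 1283/75
  d11 = d4 + d5 = 13
  d12 = d6 + d4 - d7/5 = 41/15
  d13 = 4 - 8 - d10 = -1583/75
Walk from origin (0, 0):
  seg 1: down by d11 = 13 → (0, -13)
  seg 2: left by d8 = 8 → (-8, -13)
  seg 3: up by d5 = 12 → (-8, -1)
  seg 4: left by d10 = 1283/75 → (-1883/75, -1)
  seg 5: down by d2 = 14/3 → (-1883/75, -17/3)
  seg 6: left by d10 = 1283/75 → (-3166/75, -17/3)
  seg 7: down by d10 = 1283/75 → (-3166/75, -1708/75)
  seg 8: left by d2 = 14/3 → (-1172/25, -1708/75)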